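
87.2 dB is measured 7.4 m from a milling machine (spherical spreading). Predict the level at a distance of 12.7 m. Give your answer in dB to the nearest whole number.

Point-source attenuation: ΔL = 20·log₁₀(r₂/r₁) = 20·log₁₀(12.7/7.4) = 4.691 dB.
L₂ = 87.2 − 20·log₁₀(12.7/7.4) = 87.2 − 4.691 = 82.51 dB.

83 dB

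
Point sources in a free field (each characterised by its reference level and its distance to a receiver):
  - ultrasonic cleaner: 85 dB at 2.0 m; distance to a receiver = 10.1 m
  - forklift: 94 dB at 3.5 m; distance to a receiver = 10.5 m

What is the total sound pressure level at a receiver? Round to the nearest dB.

85 dB

Apply inverse-square spreading to bring every level to the receiver, then sum 10^(L/10).
ultrasonic cleaner: 85 − 20·log₁₀(10.1/2.0) = 85 − 14.07 = 70.93 dB.
forklift: 94 − 20·log₁₀(10.5/3.5) = 94 − 9.54 = 84.46 dB.
Σ 10^(L/10) = 2.915e+08 → L_total = 10·log₁₀(2.915e+08) = 84.65 dB.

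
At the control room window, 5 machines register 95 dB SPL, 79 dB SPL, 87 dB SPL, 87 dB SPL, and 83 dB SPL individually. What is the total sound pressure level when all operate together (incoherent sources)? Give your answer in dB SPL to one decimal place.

For uncorrelated sources the intensities add, so convert each level to linear form, sum, and take 10·log₁₀ of the total.
Σ 10^(L/10) = 10^(95/10) + 10^(79/10) + 10^(87/10) + 10^(87/10) + 10^(83/10) = 4.444e+09.
L_total = 10·log₁₀(4.444e+09) = 96.48 dB SPL.

96.5 dB SPL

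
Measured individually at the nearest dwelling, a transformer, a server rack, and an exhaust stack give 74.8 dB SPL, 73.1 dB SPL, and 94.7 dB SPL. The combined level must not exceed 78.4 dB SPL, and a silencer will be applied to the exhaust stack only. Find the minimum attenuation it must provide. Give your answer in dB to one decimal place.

The untreated sources together contribute 10^(74.8/10) + 10^(73.1/10) = 5.062e+07, i.e. 77.04 dB SPL.
To meet 78.4 dB SPL overall, the treated exhaust stack may contribute at most 10^(78.4/10) − 5.062e+07 = 1.857e+07, i.e. 72.69 dB SPL.
So the exhaust stack must be reduced from 94.7 to 72.69 dB SPL: IL = 22.01 dB.

22.0 dB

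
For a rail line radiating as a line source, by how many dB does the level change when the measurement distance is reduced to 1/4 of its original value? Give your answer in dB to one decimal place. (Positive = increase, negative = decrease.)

A line source loses 3 dB per doubling of distance; generally ΔL = −10·log₁₀(r₂/r₁).
ΔL = −10·log₁₀(0.25) = +6.02 dB.

+6.0 dB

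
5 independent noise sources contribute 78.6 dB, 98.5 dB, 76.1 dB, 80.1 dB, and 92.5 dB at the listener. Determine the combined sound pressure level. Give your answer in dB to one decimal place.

99.6 dB

Incoherent sources combine by intensity addition: L_total = 10·log₁₀(Σ 10^(L_i/10)).
Σ 10^(L/10) = 10^(78.6/10) + 10^(98.5/10) + 10^(76.1/10) + 10^(80.1/10) + 10^(92.5/10) = 9.073e+09.
L_total = 10·log₁₀(9.073e+09) = 99.58 dB.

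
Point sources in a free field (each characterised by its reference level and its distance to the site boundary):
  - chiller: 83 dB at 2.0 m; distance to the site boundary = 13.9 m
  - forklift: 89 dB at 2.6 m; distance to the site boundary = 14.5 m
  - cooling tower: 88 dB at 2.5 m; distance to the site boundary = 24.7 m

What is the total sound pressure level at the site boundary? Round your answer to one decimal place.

Propagate each source to the receiver with L = L_ref − 20·log₁₀(r/r_ref), then add intensities.
chiller: 83 − 20·log₁₀(13.9/2.0) = 83 − 16.84 = 66.16 dB.
forklift: 89 − 20·log₁₀(14.5/2.6) = 89 − 14.93 = 74.07 dB.
cooling tower: 88 − 20·log₁₀(24.7/2.5) = 88 − 19.90 = 68.10 dB.
Σ 10^(L/10) = 3.613e+07 → L_total = 10·log₁₀(3.613e+07) = 75.58 dB.

75.6 dB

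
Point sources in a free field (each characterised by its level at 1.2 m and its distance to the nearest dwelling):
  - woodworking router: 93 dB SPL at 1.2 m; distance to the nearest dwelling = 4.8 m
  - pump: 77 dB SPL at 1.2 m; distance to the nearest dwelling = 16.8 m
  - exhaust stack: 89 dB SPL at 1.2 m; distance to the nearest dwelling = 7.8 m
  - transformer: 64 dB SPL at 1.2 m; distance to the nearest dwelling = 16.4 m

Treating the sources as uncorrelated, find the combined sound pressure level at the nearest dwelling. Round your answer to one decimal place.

81.6 dB SPL

First find each source's level at the receiver (point-source: −20·log₁₀(r/r_ref)), then combine on an intensity basis.
woodworking router: 93 − 20·log₁₀(4.8/1.2) = 93 − 12.04 = 80.96 dB SPL.
pump: 77 − 20·log₁₀(16.8/1.2) = 77 − 22.92 = 54.08 dB SPL.
exhaust stack: 89 − 20·log₁₀(7.8/1.2) = 89 − 16.26 = 72.74 dB SPL.
transformer: 64 − 20·log₁₀(16.4/1.2) = 64 − 22.71 = 41.29 dB SPL.
Σ 10^(L/10) = 1.438e+08 → L_total = 10·log₁₀(1.438e+08) = 81.58 dB SPL.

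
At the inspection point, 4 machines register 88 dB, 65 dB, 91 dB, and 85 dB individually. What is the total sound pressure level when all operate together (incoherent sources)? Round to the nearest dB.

93 dB

For uncorrelated sources the intensities add, so convert each level to linear form, sum, and take 10·log₁₀ of the total.
Σ 10^(L/10) = 10^(88/10) + 10^(65/10) + 10^(91/10) + 10^(85/10) = 2.209e+09.
L_total = 10·log₁₀(2.209e+09) = 93.44 dB.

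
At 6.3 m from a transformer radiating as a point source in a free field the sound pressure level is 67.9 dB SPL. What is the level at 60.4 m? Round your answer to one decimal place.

Point-source attenuation: ΔL = 20·log₁₀(r₂/r₁) = 20·log₁₀(60.4/6.3) = 19.634 dB.
L₂ = 67.9 − 20·log₁₀(60.4/6.3) = 67.9 − 19.634 = 48.27 dB SPL.

48.3 dB SPL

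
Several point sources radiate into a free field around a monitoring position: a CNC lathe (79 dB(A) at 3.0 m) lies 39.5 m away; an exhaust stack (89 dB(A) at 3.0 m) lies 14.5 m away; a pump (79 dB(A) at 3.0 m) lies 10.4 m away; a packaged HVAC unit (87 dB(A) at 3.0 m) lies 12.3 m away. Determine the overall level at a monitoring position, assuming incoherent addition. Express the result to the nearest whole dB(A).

Apply inverse-square spreading to bring every level to the receiver, then sum 10^(L/10).
CNC lathe: 79 − 20·log₁₀(39.5/3.0) = 79 − 22.39 = 56.61 dB(A).
exhaust stack: 89 − 20·log₁₀(14.5/3.0) = 89 − 13.68 = 75.32 dB(A).
pump: 79 − 20·log₁₀(10.4/3.0) = 79 − 10.80 = 68.20 dB(A).
packaged HVAC unit: 87 − 20·log₁₀(12.3/3.0) = 87 − 12.26 = 74.74 dB(A).
Σ 10^(L/10) = 7.088e+07 → L_total = 10·log₁₀(7.088e+07) = 78.51 dB(A).

79 dB(A)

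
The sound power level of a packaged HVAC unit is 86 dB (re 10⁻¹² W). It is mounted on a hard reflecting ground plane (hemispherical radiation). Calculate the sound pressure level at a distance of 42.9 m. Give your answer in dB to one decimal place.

45.4 dB

The power spreads over a hemisphere of area 2π·r², so L_p = L_w − 10·log₁₀(2π·r²).
2π·r² = 1.156e+04 m², 10·log₁₀ of that is 40.631 dB.
L_p = 86 − 40.631 = 45.37 dB.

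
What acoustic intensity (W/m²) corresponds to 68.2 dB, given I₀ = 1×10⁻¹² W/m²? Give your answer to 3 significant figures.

L = 10·log₁₀(I/I₀) ⇒ I = I₀·10^(L/10) = 10⁻¹² × 10^6.82.

6.61e-06 W/m²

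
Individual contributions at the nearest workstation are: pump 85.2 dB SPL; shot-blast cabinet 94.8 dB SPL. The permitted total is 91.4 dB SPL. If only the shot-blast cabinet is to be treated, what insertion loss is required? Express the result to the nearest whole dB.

Fixed contribution from the other source: Σ 10^(L/10) = 10^(85.2/10) = 3.311e+08 (85.20 dB SPL).
The limit corresponds to 10^(91.4/10) = 1.380e+09; subtracting the fixed part leaves 1.049e+09 for the shot-blast cabinet, i.e. 90.21 dB SPL.
So the shot-blast cabinet must be reduced from 94.8 to 90.21 dB SPL: IL = 4.59 dB.

5 dB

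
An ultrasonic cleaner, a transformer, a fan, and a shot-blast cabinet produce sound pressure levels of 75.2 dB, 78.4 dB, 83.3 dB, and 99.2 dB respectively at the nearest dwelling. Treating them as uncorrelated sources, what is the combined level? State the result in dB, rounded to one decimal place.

Incoherent sources combine by intensity addition: L_total = 10·log₁₀(Σ 10^(L_i/10)).
Σ 10^(L/10) = 10^(75.2/10) + 10^(78.4/10) + 10^(83.3/10) + 10^(99.2/10) = 8.634e+09.
L_total = 10·log₁₀(8.634e+09) = 99.36 dB.

99.4 dB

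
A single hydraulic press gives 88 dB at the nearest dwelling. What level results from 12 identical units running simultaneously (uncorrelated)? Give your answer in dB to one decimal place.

L_total = L₁ + 10·log₁₀ N for N identical incoherent sources.
L_total = 88 + 10·log₁₀(12) = 88 + 10.792 = 98.79 dB.

98.8 dB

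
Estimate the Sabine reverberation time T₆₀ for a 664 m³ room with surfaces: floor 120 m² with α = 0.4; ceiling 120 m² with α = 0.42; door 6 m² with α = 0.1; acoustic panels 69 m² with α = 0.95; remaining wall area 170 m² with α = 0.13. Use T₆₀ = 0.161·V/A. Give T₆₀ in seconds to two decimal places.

0.57 s

A = Σ Sᵢαᵢ = 120·0.4 + 120·0.42 + 6·0.1 + 69·0.95 + 170·0.13 = 186.65 m².
T₆₀ = 0.161·V/A = 0.161·664/186.65 = 0.573 s.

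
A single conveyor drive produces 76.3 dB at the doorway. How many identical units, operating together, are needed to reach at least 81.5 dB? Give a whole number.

4

Need L₁ + 10·log₁₀ N ≥ 81.5, i.e. log₁₀ N ≥ 0.52.
N ≥ 10^(5.2/10) = 3.311, so N = 4.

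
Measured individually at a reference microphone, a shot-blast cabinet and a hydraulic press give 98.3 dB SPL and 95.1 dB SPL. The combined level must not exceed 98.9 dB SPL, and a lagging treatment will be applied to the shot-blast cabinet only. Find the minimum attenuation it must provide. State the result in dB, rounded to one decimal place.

1.7 dB

The untreated sources together contribute 10^(95.1/10) = 3.236e+09, i.e. 95.10 dB SPL.
To meet 98.9 dB SPL overall, the treated shot-blast cabinet may contribute at most 10^(98.9/10) − 3.236e+09 = 4.527e+09, i.e. 96.56 dB SPL.
Required insertion loss = 98.3 − 96.56 = 1.74 dB.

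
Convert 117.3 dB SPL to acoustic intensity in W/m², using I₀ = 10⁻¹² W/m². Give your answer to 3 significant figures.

0.537 W/m²

I = I₀·10^(L/10) = 10⁻¹² × 10^(117.3/10) = 10^(-0.270).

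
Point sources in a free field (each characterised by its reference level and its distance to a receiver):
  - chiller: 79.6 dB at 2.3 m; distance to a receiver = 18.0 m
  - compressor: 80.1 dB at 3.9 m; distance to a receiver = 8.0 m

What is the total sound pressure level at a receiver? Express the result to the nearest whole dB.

Apply inverse-square spreading to bring every level to the receiver, then sum 10^(L/10).
chiller: 79.6 − 20·log₁₀(18.0/2.3) = 79.6 − 17.87 = 61.73 dB.
compressor: 80.1 − 20·log₁₀(8.0/3.9) = 80.1 − 6.24 = 73.86 dB.
Σ 10^(L/10) = 2.581e+07 → L_total = 10·log₁₀(2.581e+07) = 74.12 dB.

74 dB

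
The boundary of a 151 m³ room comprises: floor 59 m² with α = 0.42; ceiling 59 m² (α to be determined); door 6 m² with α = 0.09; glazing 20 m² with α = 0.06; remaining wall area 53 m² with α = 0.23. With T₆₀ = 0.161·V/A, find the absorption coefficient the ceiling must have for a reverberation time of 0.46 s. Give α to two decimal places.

A = 0.161·V/T₆₀ = 0.161·151/0.46 = 52.85 m² sabins.
Absorption from the other surfaces = 59·0.42 + 6·0.09 + 20·0.06 + 53·0.23 = 38.71 m², so the ceiling must supply 14.14 m² over 59 m².
α = 14.14/59 = 0.240.

0.24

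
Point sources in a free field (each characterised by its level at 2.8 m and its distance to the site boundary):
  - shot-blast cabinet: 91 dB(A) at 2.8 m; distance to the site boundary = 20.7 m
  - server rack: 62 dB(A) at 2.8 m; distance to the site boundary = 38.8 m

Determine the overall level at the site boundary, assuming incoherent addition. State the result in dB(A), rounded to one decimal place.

Apply inverse-square spreading to bring every level to the receiver, then sum 10^(L/10).
shot-blast cabinet: 91 − 20·log₁₀(20.7/2.8) = 91 − 17.38 = 73.62 dB(A).
server rack: 62 − 20·log₁₀(38.8/2.8) = 62 − 22.83 = 39.17 dB(A).
Σ 10^(L/10) = 2.304e+07 → L_total = 10·log₁₀(2.304e+07) = 73.63 dB(A).

73.6 dB(A)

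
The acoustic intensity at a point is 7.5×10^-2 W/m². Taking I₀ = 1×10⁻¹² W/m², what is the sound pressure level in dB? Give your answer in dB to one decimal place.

Dividing by I₀ shifts the exponent by 12: I/I₀ = 7.5×10^10.
L = 10·(0.8751 + 10) = 108.75 dB.

108.8 dB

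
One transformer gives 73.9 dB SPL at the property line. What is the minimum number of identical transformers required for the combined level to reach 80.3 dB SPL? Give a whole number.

The shortfall is 80.3 − 73.9 = 6.4 dB, and N units add 10·log₁₀ N, so need 10·log₁₀ N ≥ 6.4.
N ≥ 10^(6.4/10) = 4.365, so N = 5.

5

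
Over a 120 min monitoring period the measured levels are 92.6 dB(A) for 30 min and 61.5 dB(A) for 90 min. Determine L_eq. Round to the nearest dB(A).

Weight each interval's intensity by its duration and average over T = 120 min:
Σ tᵢ·10^(Lᵢ/10) = 30·10^(92.6/10) + 90·10^(61.5/10) = 5.472e+10.
L_eq = 10·log₁₀(5.472e+10/120) = 86.59 dB(A).

87 dB(A)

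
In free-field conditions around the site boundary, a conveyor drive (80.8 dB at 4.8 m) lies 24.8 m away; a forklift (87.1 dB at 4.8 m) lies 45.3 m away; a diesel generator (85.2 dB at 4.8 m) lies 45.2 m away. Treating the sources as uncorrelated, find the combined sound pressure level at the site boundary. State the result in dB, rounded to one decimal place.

Apply inverse-square spreading to bring every level to the receiver, then sum 10^(L/10).
conveyor drive: 80.8 − 20·log₁₀(24.8/4.8) = 80.8 − 14.26 = 66.54 dB.
forklift: 87.1 − 20·log₁₀(45.3/4.8) = 87.1 − 19.50 = 67.60 dB.
diesel generator: 85.2 − 20·log₁₀(45.2/4.8) = 85.2 − 19.48 = 65.72 dB.
Σ 10^(L/10) = 1.400e+07 → L_total = 10·log₁₀(1.400e+07) = 71.46 dB.

71.5 dB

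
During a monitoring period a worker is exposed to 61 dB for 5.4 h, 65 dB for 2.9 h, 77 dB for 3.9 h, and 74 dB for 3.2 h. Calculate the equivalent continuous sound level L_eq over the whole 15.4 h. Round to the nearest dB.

73 dB

The energy average is taken in the linear domain: L_eq = 10·log₁₀[(Σ tᵢ·10^(Lᵢ/10))/T], T = 15.4 h.
Σ tᵢ·10^(Lᵢ/10) = 5.4·10^(61/10) + 2.9·10^(65/10) + 3.9·10^(77/10) + 3.2·10^(74/10) = 2.918e+08.
L_eq = 10·log₁₀(2.918e+08/15.4) = 72.78 dB.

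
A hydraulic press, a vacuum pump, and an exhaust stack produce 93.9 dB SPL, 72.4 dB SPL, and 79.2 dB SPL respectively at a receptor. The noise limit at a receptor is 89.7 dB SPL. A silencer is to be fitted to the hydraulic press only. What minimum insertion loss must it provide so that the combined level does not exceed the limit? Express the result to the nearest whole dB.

Fixed contribution from the other sources: Σ 10^(L/10) = 10^(72.4/10) + 10^(79.2/10) = 1.006e+08 (80.02 dB SPL).
The limit corresponds to 10^(89.7/10) = 9.333e+08; subtracting the fixed part leaves 8.327e+08 for the hydraulic press, i.e. 89.20 dB SPL.
So the hydraulic press must be reduced from 93.9 to 89.20 dB SPL: IL = 4.70 dB.

5 dB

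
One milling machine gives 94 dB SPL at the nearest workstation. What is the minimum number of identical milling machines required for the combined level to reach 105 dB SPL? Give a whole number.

Need L₁ + 10·log₁₀ N ≥ 105, i.e. log₁₀ N ≥ 1.10.
N ≥ 10^(11.0/10) = 12.589, so N = 13.

13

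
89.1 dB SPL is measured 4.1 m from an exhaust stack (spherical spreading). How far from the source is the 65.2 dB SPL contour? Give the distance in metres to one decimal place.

64.2 m

The 23.9 dB drop corresponds to a distance ratio of 10^(23.9/20) for a point source.
r₂ = 4.1·10^((89.1−65.2)/20) = 4.1·10^(23.9/20) = 64.24 m.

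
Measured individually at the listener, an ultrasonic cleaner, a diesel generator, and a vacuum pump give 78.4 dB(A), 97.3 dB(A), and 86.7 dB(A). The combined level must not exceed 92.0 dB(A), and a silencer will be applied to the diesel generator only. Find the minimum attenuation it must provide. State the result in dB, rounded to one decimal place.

The untreated sources together contribute 10^(78.4/10) + 10^(86.7/10) = 5.369e+08, i.e. 87.30 dB(A).
The limit corresponds to 10^(92.0/10) = 1.585e+09; subtracting the fixed part leaves 1.048e+09 for the diesel generator, i.e. 90.20 dB(A).
So the diesel generator must be reduced from 97.3 to 90.20 dB(A): IL = 7.10 dB.

7.1 dB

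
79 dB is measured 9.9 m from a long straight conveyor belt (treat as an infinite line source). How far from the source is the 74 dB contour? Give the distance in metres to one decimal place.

The 5.0 dB drop corresponds to a distance ratio of 10^(5.0/10) for a line source.
r₂ = 9.9·10^((79−74)/10) = 9.9·10^(5.0/10) = 31.31 m.

31.3 m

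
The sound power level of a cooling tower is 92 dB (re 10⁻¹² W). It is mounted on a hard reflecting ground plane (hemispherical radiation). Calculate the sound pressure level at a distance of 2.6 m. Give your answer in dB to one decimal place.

75.7 dB

L_p = L_w − 10·log₁₀(2π·r²) with r = 2.6 m.
2π·r² = 42.47 m², 10·log₁₀ of that is 16.281 dB.
L_p = 92 − 16.281 = 75.72 dB.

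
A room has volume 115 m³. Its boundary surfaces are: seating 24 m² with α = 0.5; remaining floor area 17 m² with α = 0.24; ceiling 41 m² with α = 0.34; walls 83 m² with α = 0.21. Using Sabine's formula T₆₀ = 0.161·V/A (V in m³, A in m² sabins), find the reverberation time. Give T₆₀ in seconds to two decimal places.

0.39 s

A = Σ Sᵢαᵢ = 24·0.5 + 17·0.24 + 41·0.34 + 83·0.21 = 47.45 m².
T₆₀ = 0.161 × 115 / 47.45 = 0.390 s.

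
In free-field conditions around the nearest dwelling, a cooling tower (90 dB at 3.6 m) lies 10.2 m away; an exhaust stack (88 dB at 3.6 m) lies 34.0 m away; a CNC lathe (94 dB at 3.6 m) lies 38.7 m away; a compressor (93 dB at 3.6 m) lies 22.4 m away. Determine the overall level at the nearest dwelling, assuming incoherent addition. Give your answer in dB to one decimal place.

83.1 dB

First find each source's level at the receiver (point-source: −20·log₁₀(r/r_ref)), then combine on an intensity basis.
cooling tower: 90 − 20·log₁₀(10.2/3.6) = 90 − 9.05 = 80.95 dB.
exhaust stack: 88 − 20·log₁₀(34.0/3.6) = 88 − 19.50 = 68.50 dB.
CNC lathe: 94 − 20·log₁₀(38.7/3.6) = 94 − 20.63 = 73.37 dB.
compressor: 93 − 20·log₁₀(22.4/3.6) = 93 − 15.88 = 77.12 dB.
Σ 10^(L/10) = 2.049e+08 → L_total = 10·log₁₀(2.049e+08) = 83.12 dB.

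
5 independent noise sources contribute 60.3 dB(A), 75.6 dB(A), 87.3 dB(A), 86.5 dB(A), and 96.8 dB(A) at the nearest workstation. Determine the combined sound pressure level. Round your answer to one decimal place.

97.6 dB(A)

For uncorrelated sources the intensities add, so convert each level to linear form, sum, and take 10·log₁₀ of the total.
Σ 10^(L/10) = 10^(60.3/10) + 10^(75.6/10) + 10^(87.3/10) + 10^(86.5/10) + 10^(96.8/10) = 5.807e+09.
L_total = 10·log₁₀(5.807e+09) = 97.64 dB(A).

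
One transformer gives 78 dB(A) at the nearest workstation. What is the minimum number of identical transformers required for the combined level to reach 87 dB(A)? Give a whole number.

N identical sources give L₁ + 10·log₁₀ N, so require 10·log₁₀ N ≥ 87 − 78 = 9.0 dB.
N ≥ 10^(9.0/10) = 7.943, so N = 8.

8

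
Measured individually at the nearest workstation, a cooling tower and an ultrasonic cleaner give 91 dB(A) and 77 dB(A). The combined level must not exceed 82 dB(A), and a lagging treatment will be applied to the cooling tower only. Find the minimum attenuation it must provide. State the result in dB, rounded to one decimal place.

10.7 dB

Everything except the cooling tower sums to 10^(77/10) = 5.012e+07 in linear terms, 77.00 dB(A).
To meet 82 dB(A) overall, the treated cooling tower may contribute at most 10^(82/10) − 5.012e+07 = 1.084e+08, i.e. 80.35 dB(A).
So the cooling tower must be reduced from 91 to 80.35 dB(A): IL = 10.65 dB.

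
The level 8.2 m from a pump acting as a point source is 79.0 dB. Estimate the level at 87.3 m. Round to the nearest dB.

58 dB

Spherical spreading from a point source gives a 20·log₁₀(r₂/r₁) drop.
L₂ = 79.0 − 20·log₁₀(87.3/8.2) = 79.0 − 20.544 = 58.46 dB.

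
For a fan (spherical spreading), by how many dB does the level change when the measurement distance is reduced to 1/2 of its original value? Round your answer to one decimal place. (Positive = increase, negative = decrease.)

+6.0 dB

A point source loses 6 dB per doubling of distance; generally ΔL = −20·log₁₀(r₂/r₁).
ΔL = −20·log₁₀(0.5) = +6.02 dB.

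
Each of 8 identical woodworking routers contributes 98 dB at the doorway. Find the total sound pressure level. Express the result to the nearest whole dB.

With 8 equal, uncorrelated contributions the intensity is 8× that of one unit, giving a rise of 10·log₁₀ 8.
L_total = 98 + 10·log₁₀(8) = 98 + 9.031 = 107.03 dB.

107 dB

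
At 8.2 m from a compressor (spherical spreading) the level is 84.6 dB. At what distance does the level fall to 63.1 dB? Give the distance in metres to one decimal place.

97.5 m

Point-source spreading drops the level by 20·log₁₀(r₂/r₁); inverting, r₂/r₁ = 10^(ΔL/20).
r₂ = 8.2·10^((84.6−63.1)/20) = 8.2·10^(21.5/20) = 97.46 m.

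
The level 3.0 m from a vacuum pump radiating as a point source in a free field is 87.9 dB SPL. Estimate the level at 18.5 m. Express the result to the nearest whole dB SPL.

72 dB SPL

For a point source, L₂ = L₁ − 20·log₁₀(r₂/r₁).
L₂ = 87.9 − 20·log₁₀(18.5/3.0) = 87.9 − 15.801 = 72.10 dB SPL.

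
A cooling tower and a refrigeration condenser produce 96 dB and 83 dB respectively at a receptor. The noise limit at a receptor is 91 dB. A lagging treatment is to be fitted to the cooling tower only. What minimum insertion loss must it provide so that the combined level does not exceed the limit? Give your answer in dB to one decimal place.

5.7 dB

Everything except the cooling tower sums to 10^(83/10) = 1.995e+08 in linear terms, 83.00 dB.
To meet 91 dB overall, the treated cooling tower may contribute at most 10^(91/10) − 1.995e+08 = 1.059e+09, i.e. 90.25 dB.
Required insertion loss = 96 − 90.25 = 5.75 dB.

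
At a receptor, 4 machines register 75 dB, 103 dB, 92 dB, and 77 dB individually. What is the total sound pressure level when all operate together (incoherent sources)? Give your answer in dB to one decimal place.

For uncorrelated sources the intensities add, so convert each level to linear form, sum, and take 10·log₁₀ of the total.
Σ 10^(L/10) = 10^(75/10) + 10^(103/10) + 10^(92/10) + 10^(77/10) = 2.162e+10.
L_total = 10·log₁₀(2.162e+10) = 103.35 dB.

103.3 dB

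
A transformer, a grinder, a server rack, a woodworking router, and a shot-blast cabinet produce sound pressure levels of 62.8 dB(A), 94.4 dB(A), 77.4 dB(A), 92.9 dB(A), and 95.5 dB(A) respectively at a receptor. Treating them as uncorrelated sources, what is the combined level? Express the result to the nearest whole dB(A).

For uncorrelated sources the intensities add, so convert each level to linear form, sum, and take 10·log₁₀ of the total.
Σ 10^(L/10) = 10^(62.8/10) + 10^(94.4/10) + 10^(77.4/10) + 10^(92.9/10) + 10^(95.5/10) = 8.309e+09.
L_total = 10·log₁₀(8.309e+09) = 99.20 dB(A).

99 dB(A)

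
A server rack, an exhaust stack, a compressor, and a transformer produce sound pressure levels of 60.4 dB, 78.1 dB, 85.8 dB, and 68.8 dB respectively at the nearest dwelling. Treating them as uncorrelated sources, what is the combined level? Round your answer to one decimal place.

For uncorrelated sources the intensities add, so convert each level to linear form, sum, and take 10·log₁₀ of the total.
Σ 10^(L/10) = 10^(60.4/10) + 10^(78.1/10) + 10^(85.8/10) + 10^(68.8/10) = 4.534e+08.
L_total = 10·log₁₀(4.534e+08) = 86.57 dB.

86.6 dB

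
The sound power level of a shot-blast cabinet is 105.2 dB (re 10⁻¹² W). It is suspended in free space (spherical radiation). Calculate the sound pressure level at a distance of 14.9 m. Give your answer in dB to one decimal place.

The power spreads over a sphere of area 4π·r², so L_p = L_w − 10·log₁₀(4π·r²).
4π·r² = 2790 m², 10·log₁₀ of that is 34.456 dB.
L_p = 105.2 − 34.456 = 70.74 dB.

70.7 dB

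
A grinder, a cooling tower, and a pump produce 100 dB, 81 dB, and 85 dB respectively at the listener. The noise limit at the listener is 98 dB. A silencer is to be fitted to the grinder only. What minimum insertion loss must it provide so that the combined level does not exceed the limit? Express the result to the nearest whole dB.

The untreated sources together contribute 10^(81/10) + 10^(85/10) = 4.421e+08, i.e. 86.46 dB.
To meet 98 dB overall, the treated grinder may contribute at most 10^(98/10) − 4.421e+08 = 5.867e+09, i.e. 97.68 dB.
So the grinder must be reduced from 100 to 97.68 dB: IL = 2.32 dB.

2 dB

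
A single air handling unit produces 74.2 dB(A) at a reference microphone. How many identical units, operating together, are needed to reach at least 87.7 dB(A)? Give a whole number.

N identical sources give L₁ + 10·log₁₀ N, so require 10·log₁₀ N ≥ 87.7 − 74.2 = 13.5 dB.
N ≥ 10^(13.5/10) = 22.387, so N = 23.

23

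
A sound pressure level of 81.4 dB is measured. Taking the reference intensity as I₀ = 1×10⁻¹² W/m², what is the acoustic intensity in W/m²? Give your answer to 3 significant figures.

0.000138 W/m²

I = I₀·10^(L/10) = 10⁻¹² × 10^(81.4/10) = 10^(-3.860).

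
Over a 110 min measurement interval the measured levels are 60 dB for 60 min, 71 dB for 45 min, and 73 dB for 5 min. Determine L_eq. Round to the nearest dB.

68 dB

L_eq = 10·log₁₀[(1/T)·Σ tᵢ·10^(Lᵢ/10)] with T = 110 min.
Σ tᵢ·10^(Lᵢ/10) = 60·10^(60/10) + 45·10^(71/10) + 5·10^(73/10) = 7.263e+08.
L_eq = 10·log₁₀(7.263e+08/110) = 68.20 dB.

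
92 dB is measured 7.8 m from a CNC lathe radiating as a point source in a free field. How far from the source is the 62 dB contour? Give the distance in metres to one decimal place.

The 30.0 dB drop corresponds to a distance ratio of 10^(30.0/20) for a point source.
r₂ = 7.8·10^((92−62)/20) = 7.8·10^(30.0/20) = 246.66 m.

246.7 m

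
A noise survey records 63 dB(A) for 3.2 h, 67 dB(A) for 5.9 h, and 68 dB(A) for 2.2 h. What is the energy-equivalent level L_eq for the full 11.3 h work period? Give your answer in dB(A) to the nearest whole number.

The energy average is taken in the linear domain: L_eq = 10·log₁₀[(Σ tᵢ·10^(Lᵢ/10))/T], T = 11.3 h.
Σ tᵢ·10^(Lᵢ/10) = 3.2·10^(63/10) + 5.9·10^(67/10) + 2.2·10^(68/10) = 4.984e+07.
L_eq = 10·log₁₀(4.984e+07/11.3) = 66.44 dB(A).

66 dB(A)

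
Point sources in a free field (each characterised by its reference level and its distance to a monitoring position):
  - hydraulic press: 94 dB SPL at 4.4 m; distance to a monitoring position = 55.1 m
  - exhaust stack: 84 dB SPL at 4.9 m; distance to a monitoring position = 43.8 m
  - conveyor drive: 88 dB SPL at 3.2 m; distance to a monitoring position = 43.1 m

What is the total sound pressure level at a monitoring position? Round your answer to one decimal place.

Apply inverse-square spreading to bring every level to the receiver, then sum 10^(L/10).
hydraulic press: 94 − 20·log₁₀(55.1/4.4) = 94 − 21.95 = 72.05 dB SPL.
exhaust stack: 84 − 20·log₁₀(43.8/4.9) = 84 − 19.03 = 64.97 dB SPL.
conveyor drive: 88 − 20·log₁₀(43.1/3.2) = 88 − 22.59 = 65.41 dB SPL.
Σ 10^(L/10) = 2.264e+07 → L_total = 10·log₁₀(2.264e+07) = 73.55 dB SPL.

73.5 dB SPL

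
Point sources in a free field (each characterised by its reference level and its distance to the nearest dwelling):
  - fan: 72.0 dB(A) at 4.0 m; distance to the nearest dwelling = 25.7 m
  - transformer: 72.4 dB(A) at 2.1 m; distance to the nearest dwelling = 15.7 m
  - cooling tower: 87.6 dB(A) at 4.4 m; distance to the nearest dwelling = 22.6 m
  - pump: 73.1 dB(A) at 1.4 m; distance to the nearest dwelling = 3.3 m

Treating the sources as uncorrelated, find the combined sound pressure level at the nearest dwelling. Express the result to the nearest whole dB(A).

First find each source's level at the receiver (point-source: −20·log₁₀(r/r_ref)), then combine on an intensity basis.
fan: 72.0 − 20·log₁₀(25.7/4.0) = 72.0 − 16.16 = 55.84 dB(A).
transformer: 72.4 − 20·log₁₀(15.7/2.1) = 72.4 − 17.47 = 54.93 dB(A).
cooling tower: 87.6 − 20·log₁₀(22.6/4.4) = 87.6 − 14.21 = 73.39 dB(A).
pump: 73.1 − 20·log₁₀(3.3/1.4) = 73.1 − 7.45 = 65.65 dB(A).
Σ 10^(L/10) = 2.618e+07 → L_total = 10·log₁₀(2.618e+07) = 74.18 dB(A).

74 dB(A)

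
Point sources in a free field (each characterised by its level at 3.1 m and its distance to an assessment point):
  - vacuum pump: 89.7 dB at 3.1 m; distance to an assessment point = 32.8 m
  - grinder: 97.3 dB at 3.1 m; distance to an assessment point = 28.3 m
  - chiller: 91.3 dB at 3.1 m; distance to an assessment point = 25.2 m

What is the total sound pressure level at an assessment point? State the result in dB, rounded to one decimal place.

79.7 dB

First find each source's level at the receiver (point-source: −20·log₁₀(r/r_ref)), then combine on an intensity basis.
vacuum pump: 89.7 − 20·log₁₀(32.8/3.1) = 89.7 − 20.49 = 69.21 dB.
grinder: 97.3 − 20·log₁₀(28.3/3.1) = 97.3 − 19.21 = 78.09 dB.
chiller: 91.3 − 20·log₁₀(25.2/3.1) = 91.3 − 18.20 = 73.10 dB.
Σ 10^(L/10) = 9.319e+07 → L_total = 10·log₁₀(9.319e+07) = 79.69 dB.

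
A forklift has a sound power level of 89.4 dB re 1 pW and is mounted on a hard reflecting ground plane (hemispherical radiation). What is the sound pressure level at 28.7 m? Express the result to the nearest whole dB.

Free-field hemispherical radiation: L_p = L_w − 10·log₁₀(2π·r²), r = 28.7 m.
2π·r² = 5175 m², 10·log₁₀ of that is 37.139 dB.
L_p = 89.4 − 37.139 = 52.26 dB.

52 dB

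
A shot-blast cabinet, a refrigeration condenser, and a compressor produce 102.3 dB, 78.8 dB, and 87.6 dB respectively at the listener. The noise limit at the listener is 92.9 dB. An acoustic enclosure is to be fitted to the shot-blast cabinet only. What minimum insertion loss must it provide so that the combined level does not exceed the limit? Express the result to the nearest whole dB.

11 dB

Fixed contribution from the other sources: Σ 10^(L/10) = 10^(78.8/10) + 10^(87.6/10) = 6.513e+08 (88.14 dB).
The limit corresponds to 10^(92.9/10) = 1.950e+09; subtracting the fixed part leaves 1.299e+09 for the shot-blast cabinet, i.e. 91.13 dB.
So the shot-blast cabinet must be reduced from 102.3 to 91.13 dB: IL = 11.17 dB.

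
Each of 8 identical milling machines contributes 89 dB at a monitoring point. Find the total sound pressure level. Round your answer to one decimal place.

L_total = L₁ + 10·log₁₀ N for N identical incoherent sources.
L_total = 89 + 10·log₁₀(8) = 89 + 9.031 = 98.03 dB.

98.0 dB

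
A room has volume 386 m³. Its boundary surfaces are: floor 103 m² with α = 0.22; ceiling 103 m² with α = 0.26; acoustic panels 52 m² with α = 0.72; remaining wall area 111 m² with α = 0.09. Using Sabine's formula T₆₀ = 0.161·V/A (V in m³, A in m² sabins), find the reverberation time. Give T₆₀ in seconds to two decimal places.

0.64 s

Summing Sᵢαᵢ: 103·0.22 + 103·0.26 + 52·0.72 + 111·0.09 = 96.87 m².
T₆₀ = 0.161 × 386 / 96.87 = 0.642 s.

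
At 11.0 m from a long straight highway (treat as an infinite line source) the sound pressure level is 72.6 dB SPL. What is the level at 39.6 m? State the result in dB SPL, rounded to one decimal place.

67.0 dB SPL

Cylindrical spreading from a line source gives a 10·log₁₀(r₂/r₁) drop.
L₂ = 72.6 − 10·log₁₀(39.6/11.0) = 72.6 − 5.563 = 67.04 dB SPL.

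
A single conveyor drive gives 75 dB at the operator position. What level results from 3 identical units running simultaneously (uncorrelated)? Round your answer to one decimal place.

79.8 dB

With 3 equal, uncorrelated contributions the intensity is 3× that of one unit, giving a rise of 10·log₁₀ 3.
L_total = 75 + 10·log₁₀(3) = 75 + 4.771 = 79.77 dB.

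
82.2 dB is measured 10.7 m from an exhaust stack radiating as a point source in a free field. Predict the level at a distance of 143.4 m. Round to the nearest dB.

Point-source attenuation: ΔL = 20·log₁₀(r₂/r₁) = 20·log₁₀(143.4/10.7) = 22.543 dB.
L₂ = 82.2 − 20·log₁₀(143.4/10.7) = 82.2 − 22.543 = 59.66 dB.

60 dB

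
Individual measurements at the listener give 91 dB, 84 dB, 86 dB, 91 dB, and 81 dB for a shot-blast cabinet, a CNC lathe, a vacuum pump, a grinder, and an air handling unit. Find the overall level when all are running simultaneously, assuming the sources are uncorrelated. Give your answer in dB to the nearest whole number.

Incoherent sources combine by intensity addition: L_total = 10·log₁₀(Σ 10^(L_i/10)).
Σ 10^(L/10) = 10^(91/10) + 10^(84/10) + 10^(86/10) + 10^(91/10) + 10^(81/10) = 3.293e+09.
L_total = 10·log₁₀(3.293e+09) = 95.18 dB.

95 dB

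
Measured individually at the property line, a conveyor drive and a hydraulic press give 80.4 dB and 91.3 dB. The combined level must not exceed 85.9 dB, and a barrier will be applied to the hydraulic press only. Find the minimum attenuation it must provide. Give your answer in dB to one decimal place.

Fixed contribution from the other source: Σ 10^(L/10) = 10^(80.4/10) = 1.096e+08 (80.40 dB).
To meet 85.9 dB overall, the treated hydraulic press may contribute at most 10^(85.9/10) − 1.096e+08 = 2.794e+08, i.e. 84.46 dB.
So the hydraulic press must be reduced from 91.3 to 84.46 dB: IL = 6.84 dB.

6.8 dB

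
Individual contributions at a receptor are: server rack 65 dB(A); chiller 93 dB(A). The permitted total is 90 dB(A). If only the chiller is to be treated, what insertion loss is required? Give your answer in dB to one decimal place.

The untreated sources together contribute 10^(65/10) = 3.162e+06, i.e. 65.00 dB(A).
To meet 90 dB(A) overall, the treated chiller may contribute at most 10^(90/10) − 3.162e+06 = 9.968e+08, i.e. 89.99 dB(A).
Required insertion loss = 93 − 89.99 = 3.01 dB.

3.0 dB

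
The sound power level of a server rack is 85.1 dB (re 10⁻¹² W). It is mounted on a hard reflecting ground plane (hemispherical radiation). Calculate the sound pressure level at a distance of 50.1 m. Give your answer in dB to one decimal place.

Free-field hemispherical radiation: L_p = L_w − 10·log₁₀(2π·r²), r = 50.1 m.
2π·r² = 1.577e+04 m², 10·log₁₀ of that is 41.979 dB.
L_p = 85.1 − 41.979 = 43.12 dB.

43.1 dB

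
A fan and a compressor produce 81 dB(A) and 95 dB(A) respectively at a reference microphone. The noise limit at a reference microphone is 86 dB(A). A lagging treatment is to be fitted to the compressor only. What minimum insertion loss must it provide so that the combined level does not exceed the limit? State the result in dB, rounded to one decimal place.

Fixed contribution from the other source: Σ 10^(L/10) = 10^(81/10) = 1.259e+08 (81.00 dB(A)).
The limit corresponds to 10^(86/10) = 3.981e+08; subtracting the fixed part leaves 2.722e+08 for the compressor, i.e. 84.35 dB(A).
Required insertion loss = 95 − 84.35 = 10.65 dB.

10.7 dB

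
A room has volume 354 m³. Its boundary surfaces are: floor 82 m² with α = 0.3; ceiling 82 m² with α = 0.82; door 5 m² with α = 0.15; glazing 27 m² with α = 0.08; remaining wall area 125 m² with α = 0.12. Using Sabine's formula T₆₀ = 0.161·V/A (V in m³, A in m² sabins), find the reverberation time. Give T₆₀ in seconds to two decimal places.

0.52 s

Summing Sᵢαᵢ: 82·0.3 + 82·0.82 + 5·0.15 + 27·0.08 + 125·0.12 = 109.75 m².
T₆₀ = 0.161 × 354 / 109.75 = 0.519 s.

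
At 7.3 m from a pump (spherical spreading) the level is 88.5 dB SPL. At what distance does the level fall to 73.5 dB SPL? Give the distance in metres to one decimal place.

For a point source L₁ − L₂ = 20·log₁₀(r₂/r₁), so r₂ = r₁·10^((L₁−L₂)/20).
r₂ = 7.3·10^((88.5−73.5)/20) = 7.3·10^(15.0/20) = 41.05 m.

41.1 m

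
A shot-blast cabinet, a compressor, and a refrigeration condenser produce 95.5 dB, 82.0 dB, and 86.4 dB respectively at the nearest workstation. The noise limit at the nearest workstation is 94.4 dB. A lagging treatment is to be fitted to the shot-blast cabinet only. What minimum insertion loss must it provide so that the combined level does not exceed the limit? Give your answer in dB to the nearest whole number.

2 dB

Fixed contribution from the other sources: Σ 10^(L/10) = 10^(82.0/10) + 10^(86.4/10) = 5.950e+08 (87.75 dB).
To meet 94.4 dB overall, the treated shot-blast cabinet may contribute at most 10^(94.4/10) − 5.950e+08 = 2.159e+09, i.e. 93.34 dB.
Required insertion loss = 95.5 − 93.34 = 2.16 dB.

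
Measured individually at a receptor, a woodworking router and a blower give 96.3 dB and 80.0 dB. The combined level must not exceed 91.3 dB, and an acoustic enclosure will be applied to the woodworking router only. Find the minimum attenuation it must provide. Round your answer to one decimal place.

Fixed contribution from the other source: Σ 10^(L/10) = 10^(80.0/10) = 1.000e+08 (80.00 dB).
The limit corresponds to 10^(91.3/10) = 1.349e+09; subtracting the fixed part leaves 1.249e+09 for the woodworking router, i.e. 90.97 dB.
So the woodworking router must be reduced from 96.3 to 90.97 dB: IL = 5.33 dB.

5.3 dB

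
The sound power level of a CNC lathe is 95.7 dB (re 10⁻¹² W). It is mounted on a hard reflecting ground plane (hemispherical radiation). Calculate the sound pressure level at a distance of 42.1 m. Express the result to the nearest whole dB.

55 dB

Free-field hemispherical radiation: L_p = L_w − 10·log₁₀(2π·r²), r = 42.1 m.
2π·r² = 1.114e+04 m², 10·log₁₀ of that is 40.467 dB.
L_p = 95.7 − 40.467 = 55.23 dB.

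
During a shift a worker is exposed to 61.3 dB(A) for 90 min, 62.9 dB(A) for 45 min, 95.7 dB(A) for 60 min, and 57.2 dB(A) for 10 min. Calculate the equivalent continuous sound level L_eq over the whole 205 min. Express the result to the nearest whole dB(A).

90 dB(A)

L_eq = 10·log₁₀[(1/T)·Σ tᵢ·10^(Lᵢ/10)] with T = 205 min.
Σ tᵢ·10^(Lᵢ/10) = 90·10^(61.3/10) + 45·10^(62.9/10) + 60·10^(95.7/10) + 10·10^(57.2/10) = 2.231e+11.
L_eq = 10·log₁₀(2.231e+11/205) = 90.37 dB(A).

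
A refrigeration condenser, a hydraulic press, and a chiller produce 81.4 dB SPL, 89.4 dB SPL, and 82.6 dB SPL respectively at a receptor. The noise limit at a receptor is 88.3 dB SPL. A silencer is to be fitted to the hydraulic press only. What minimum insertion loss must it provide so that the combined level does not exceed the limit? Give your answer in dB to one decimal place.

Fixed contribution from the other sources: Σ 10^(L/10) = 10^(81.4/10) + 10^(82.6/10) = 3.200e+08 (85.05 dB SPL).
The limit corresponds to 10^(88.3/10) = 6.761e+08; subtracting the fixed part leaves 3.561e+08 for the hydraulic press, i.e. 85.52 dB SPL.
So the hydraulic press must be reduced from 89.4 to 85.52 dB SPL: IL = 3.88 dB.

3.9 dB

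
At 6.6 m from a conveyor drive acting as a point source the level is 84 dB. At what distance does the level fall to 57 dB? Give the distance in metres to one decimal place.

147.8 m

The 27.0 dB drop corresponds to a distance ratio of 10^(27.0/20) for a point source.
r₂ = 6.6·10^((84−57)/20) = 6.6·10^(27.0/20) = 147.76 m.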